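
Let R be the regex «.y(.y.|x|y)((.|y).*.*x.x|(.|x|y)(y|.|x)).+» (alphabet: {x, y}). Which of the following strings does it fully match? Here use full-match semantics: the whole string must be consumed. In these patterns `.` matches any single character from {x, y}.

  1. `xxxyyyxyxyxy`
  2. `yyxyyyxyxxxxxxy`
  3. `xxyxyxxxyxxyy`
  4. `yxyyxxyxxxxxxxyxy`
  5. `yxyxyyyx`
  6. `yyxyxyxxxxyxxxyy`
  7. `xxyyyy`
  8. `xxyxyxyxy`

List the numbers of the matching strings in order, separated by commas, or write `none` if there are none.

1. `xxxyyyxyxyxy` → no match
2 → match
3 → no match
4 → no match
5. `yxyxyyyx` → no match
6 → match
7. `xxyyyy` → no match
8. `xxyxyxyxy` → no match

2, 6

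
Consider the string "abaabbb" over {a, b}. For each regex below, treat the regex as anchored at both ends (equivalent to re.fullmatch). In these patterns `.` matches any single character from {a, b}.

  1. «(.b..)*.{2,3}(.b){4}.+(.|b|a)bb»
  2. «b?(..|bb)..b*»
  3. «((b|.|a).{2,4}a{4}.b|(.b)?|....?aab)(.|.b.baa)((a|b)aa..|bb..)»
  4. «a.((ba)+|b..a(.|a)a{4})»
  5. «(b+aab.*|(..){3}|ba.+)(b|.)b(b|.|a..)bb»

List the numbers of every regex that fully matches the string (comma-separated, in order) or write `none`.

2

1 → no match
2 → match
3 → no match
4 → no match
5 → no match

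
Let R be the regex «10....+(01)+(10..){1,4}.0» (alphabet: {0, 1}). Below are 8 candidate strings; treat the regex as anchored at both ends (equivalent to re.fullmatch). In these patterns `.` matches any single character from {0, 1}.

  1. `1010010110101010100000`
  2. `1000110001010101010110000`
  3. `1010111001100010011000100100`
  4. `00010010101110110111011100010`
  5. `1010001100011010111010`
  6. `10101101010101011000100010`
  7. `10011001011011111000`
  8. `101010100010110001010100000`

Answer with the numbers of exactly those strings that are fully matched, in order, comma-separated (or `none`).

1 → match
2 → no match
3 → match
4 → no match — must start with `10`
5 → no match
6 → match
7 → no match
8 → match

1, 3, 6, 8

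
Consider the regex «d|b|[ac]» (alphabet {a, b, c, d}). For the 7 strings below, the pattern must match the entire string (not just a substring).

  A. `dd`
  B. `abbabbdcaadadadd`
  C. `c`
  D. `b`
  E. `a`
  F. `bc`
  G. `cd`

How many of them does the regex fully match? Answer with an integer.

A → no match
B → no match
C → match
D → match
E → match
F → no match
G → no match
Total matched: 3

3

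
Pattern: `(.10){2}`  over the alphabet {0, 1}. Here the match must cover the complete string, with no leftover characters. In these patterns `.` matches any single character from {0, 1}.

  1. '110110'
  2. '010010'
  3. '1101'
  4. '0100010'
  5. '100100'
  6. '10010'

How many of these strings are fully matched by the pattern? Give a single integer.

1 → match
2 → match
3 → no match — must end with '10'
4 → no match
5 → no match — must end with '10'
6 → no match
Total matched: 2

2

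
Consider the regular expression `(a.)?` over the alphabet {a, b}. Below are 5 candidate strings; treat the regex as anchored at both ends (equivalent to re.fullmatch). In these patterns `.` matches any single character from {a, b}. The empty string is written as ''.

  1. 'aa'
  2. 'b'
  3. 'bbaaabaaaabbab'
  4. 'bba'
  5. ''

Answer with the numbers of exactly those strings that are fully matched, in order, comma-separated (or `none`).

1, 5

1 → match
2 → no match
3 → no match
4 → no match
5 → match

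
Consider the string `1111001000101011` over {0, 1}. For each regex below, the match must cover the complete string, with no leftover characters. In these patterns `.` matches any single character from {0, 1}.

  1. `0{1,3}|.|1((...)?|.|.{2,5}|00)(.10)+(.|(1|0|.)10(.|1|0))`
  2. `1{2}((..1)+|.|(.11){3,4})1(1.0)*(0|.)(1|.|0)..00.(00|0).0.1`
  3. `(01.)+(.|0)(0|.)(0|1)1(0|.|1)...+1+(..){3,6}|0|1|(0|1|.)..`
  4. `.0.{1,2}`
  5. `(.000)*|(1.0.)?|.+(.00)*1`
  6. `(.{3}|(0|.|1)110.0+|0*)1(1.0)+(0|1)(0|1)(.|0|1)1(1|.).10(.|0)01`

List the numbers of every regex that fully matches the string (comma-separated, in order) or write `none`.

2, 5

1 → no match
2 → match
3 → no match
4 → no match
5 → match
6 → no match — must end with `01`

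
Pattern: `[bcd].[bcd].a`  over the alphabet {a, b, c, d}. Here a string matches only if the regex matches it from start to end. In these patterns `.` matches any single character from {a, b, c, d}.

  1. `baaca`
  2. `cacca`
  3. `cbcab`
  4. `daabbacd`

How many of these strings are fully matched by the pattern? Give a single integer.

1 → no match
2 → match
3 → no match — must end with `a`
4 → no match — must end with `a`
Total matched: 1

1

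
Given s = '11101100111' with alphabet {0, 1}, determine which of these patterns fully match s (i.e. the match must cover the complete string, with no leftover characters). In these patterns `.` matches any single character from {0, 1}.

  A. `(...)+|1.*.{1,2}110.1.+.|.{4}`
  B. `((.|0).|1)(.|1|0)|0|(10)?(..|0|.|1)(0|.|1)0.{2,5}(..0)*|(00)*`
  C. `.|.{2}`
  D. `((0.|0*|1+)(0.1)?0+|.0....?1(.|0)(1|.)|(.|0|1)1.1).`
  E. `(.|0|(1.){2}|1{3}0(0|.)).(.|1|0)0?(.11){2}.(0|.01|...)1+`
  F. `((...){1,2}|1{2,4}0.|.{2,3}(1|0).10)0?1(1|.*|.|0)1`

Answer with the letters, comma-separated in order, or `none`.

A, F

A → match
B → no match
C → no match
D → no match
E → no match
F → match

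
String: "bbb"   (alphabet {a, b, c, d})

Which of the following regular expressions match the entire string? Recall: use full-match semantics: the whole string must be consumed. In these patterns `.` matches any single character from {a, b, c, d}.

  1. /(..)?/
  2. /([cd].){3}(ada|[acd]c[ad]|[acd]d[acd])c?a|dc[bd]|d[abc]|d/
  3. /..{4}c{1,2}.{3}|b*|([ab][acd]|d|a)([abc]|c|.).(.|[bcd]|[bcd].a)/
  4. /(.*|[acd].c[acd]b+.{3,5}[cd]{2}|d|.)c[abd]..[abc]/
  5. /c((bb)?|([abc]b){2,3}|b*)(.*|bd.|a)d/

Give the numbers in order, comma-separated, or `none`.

3

1 → no match
2 → no match
3 → match
4 → no match
5 → no match — must start with "c"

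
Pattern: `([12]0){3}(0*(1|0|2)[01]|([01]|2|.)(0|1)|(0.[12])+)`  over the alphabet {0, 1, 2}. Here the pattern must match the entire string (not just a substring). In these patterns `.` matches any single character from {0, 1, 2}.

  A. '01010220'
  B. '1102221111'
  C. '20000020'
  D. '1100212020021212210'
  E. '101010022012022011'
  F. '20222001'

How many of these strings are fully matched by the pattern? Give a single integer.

A → no match
B → no match
C → no match
D → no match
E → match
F → no match
Total matched: 1

1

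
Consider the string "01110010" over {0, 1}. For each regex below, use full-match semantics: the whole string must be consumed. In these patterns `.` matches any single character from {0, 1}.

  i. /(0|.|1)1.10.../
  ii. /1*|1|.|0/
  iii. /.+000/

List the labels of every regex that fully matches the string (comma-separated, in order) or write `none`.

i → match
ii → no match
iii → no match — must end with "000"

i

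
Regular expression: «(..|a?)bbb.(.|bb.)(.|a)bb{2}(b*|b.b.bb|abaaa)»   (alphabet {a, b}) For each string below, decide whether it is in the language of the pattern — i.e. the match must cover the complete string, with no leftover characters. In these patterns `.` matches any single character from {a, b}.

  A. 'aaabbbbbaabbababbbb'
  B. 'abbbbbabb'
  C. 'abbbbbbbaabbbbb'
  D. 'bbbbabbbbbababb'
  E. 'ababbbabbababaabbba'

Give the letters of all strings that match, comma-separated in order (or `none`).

C, D

A → no match
B. 'abbbbbabb' → no match
C → match
D → match
E → no match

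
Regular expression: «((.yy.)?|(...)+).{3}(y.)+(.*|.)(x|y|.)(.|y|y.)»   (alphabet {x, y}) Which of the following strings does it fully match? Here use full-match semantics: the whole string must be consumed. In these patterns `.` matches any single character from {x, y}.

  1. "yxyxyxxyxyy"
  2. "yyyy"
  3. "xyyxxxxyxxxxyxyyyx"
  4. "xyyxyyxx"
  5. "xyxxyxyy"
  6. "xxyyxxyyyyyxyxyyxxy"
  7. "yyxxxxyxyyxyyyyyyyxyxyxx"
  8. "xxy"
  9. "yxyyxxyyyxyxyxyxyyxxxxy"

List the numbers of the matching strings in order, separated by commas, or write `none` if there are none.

3, 6, 7, 9

1. "yxyxyxxyxyy" → no match
2. "yyyy" → no match
3 → match
4. "xyyxyyxx" → no match
5. "xyxxyxyy" → no match
6 → match
7 → match
8. "xxy" → no match
9 → match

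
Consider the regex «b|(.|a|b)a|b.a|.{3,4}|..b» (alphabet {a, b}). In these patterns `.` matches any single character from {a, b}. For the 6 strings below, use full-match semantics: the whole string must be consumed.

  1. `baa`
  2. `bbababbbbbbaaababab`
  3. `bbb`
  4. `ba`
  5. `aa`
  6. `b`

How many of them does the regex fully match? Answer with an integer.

1 → match
2 → no match
3 → match
4 → match
5 → match
6 → match
Total matched: 5

5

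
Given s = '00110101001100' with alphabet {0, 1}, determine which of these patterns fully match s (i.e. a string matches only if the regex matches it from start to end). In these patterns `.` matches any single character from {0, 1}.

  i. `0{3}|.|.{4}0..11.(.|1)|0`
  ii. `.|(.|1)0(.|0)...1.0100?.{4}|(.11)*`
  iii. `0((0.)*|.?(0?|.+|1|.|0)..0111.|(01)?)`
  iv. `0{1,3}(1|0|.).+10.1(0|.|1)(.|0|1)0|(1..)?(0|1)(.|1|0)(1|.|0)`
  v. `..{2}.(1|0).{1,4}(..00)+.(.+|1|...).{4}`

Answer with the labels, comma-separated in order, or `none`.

i → no match
ii → no match
iii → no match
iv → match
v → no match

iv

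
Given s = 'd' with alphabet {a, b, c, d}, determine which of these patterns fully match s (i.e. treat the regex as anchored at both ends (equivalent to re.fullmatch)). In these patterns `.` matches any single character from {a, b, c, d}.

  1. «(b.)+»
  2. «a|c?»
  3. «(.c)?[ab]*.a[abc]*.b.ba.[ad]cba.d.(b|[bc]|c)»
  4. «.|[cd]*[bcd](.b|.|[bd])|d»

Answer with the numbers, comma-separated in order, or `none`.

1 → no match — must start with 'b'
2 → no match
3 → no match
4 → match

4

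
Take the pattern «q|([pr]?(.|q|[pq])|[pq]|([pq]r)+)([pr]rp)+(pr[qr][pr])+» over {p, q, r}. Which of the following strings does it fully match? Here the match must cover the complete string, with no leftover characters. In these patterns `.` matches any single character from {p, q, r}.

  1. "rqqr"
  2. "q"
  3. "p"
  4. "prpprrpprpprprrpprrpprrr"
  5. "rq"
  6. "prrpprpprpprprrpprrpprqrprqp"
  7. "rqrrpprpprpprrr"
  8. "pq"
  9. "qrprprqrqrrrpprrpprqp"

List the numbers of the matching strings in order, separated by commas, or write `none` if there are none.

2, 6, 7, 9

1 → no match
2 → match
3 → no match
4 → no match
5 → no match
6 → match
7 → match
8 → no match
9 → match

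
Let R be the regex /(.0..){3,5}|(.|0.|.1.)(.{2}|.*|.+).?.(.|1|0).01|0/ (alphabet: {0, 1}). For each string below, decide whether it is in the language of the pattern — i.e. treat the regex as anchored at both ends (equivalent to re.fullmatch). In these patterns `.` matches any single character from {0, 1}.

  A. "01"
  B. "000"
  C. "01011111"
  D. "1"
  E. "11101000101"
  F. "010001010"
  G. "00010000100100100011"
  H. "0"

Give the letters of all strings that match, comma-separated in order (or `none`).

A. "01" → no match
B. "000" → no match
C. "01011111" → no match
D. "1" → no match
E. "11101000101" → match
F. "010001010" → no match
G → match
H. "0" → match

E, G, H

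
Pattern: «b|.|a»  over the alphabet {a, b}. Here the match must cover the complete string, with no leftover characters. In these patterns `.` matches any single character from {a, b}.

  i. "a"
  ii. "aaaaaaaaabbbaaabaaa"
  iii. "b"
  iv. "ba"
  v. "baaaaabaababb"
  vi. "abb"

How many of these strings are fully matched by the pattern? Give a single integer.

i → match
ii → no match
iii → match
iv → no match
v → no match
vi → no match
Total matched: 2

2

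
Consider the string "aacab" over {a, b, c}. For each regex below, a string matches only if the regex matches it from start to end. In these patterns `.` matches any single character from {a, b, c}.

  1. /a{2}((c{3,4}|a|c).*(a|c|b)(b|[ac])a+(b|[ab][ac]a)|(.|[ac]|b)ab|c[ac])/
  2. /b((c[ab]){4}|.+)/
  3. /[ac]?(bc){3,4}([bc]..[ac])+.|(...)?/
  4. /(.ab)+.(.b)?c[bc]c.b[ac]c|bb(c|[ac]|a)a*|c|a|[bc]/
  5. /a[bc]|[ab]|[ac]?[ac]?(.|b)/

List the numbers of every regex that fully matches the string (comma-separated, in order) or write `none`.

1

1 → match
2 → no match — must start with "b"
3 → no match
4 → no match
5 → no match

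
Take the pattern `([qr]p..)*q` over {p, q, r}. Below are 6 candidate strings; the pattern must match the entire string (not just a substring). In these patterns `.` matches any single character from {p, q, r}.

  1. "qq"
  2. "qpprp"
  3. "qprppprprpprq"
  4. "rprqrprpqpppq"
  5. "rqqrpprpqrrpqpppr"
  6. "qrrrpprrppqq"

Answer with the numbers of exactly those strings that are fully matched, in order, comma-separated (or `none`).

4

1 → no match
2 → no match — must end with "q"
3 → no match
4 → match
5 → no match — must end with "q"
6 → no match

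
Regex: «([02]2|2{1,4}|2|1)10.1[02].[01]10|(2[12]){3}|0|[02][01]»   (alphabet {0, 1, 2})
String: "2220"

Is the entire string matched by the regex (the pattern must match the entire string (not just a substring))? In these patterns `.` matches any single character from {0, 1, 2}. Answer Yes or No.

No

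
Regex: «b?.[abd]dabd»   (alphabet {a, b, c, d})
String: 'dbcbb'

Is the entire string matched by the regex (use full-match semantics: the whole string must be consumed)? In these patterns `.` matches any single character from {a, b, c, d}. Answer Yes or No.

Every match must end with 'dabd', but 'dbcbb' does not.

No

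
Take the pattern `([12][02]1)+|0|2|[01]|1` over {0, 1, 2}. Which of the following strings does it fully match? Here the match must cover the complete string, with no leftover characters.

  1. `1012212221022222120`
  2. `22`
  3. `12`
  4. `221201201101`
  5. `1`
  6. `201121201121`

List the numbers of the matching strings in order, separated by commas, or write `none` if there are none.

1 → no match
2 → no match
3 → no match
4 → match
5 → match
6 → match

4, 5, 6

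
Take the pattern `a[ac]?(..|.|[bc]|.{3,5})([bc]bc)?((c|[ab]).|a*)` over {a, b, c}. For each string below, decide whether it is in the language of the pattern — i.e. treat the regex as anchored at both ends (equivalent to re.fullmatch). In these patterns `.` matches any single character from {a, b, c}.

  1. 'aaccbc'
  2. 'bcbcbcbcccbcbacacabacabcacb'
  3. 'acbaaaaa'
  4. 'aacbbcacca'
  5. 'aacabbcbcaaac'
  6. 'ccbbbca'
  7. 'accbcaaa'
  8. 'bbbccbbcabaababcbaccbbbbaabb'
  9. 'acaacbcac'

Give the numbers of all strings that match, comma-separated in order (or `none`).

1, 3, 7, 9

1 → match
2 → no match — must start with 'a'
3 → match
4 → no match
5 → no match
6 → no match — must start with 'a'
7 → match
8 → no match — must start with 'a'
9 → match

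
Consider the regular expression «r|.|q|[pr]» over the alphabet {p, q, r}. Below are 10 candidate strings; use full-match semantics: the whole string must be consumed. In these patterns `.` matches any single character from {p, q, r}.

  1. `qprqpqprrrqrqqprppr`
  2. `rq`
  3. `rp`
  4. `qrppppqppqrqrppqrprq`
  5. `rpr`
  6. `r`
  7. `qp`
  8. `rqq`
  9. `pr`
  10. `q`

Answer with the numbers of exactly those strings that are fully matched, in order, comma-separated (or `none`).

1 → no match
2 → no match
3 → no match
4 → no match
5 → no match
6 → match
7 → no match
8 → no match
9 → no match
10 → match

6, 10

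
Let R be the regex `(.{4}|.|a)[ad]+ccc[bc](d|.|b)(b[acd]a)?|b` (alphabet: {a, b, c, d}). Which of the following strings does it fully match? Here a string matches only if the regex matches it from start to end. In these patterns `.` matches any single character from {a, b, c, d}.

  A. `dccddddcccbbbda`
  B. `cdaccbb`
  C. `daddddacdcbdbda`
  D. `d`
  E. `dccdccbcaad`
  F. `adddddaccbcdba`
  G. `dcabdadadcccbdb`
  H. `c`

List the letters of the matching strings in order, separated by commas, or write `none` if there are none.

A

A → match
B → no match
C → no match
D → no match
E → no match
F → no match
G → no match
H → no match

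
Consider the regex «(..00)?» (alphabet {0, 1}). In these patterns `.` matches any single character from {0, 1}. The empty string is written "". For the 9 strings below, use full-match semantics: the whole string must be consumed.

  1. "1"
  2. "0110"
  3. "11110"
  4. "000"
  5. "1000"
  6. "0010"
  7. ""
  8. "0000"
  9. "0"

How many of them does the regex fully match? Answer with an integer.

3

1 → no match
2 → no match
3 → no match
4 → no match
5 → match
6 → no match
7 → match
8 → match
9 → no match
Total matched: 3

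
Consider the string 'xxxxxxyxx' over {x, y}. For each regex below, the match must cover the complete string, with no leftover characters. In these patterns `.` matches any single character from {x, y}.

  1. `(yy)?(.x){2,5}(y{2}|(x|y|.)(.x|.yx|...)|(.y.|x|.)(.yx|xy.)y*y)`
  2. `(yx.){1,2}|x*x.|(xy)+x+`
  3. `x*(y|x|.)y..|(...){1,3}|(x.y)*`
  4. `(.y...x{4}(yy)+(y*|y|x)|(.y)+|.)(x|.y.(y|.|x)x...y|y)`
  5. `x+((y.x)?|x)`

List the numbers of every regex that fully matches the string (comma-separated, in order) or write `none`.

1 → match
2 → no match
3 → match
4 → no match
5 → match

1, 3, 5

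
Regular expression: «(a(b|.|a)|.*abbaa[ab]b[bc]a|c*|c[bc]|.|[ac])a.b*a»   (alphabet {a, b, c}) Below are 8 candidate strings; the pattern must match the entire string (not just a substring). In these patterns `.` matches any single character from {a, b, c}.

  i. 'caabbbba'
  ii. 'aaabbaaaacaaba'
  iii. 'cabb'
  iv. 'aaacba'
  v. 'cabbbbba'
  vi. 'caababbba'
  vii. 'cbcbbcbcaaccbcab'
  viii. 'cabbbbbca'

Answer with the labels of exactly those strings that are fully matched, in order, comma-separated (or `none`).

i, iv, v

i → match
ii → no match
iii → no match — must end with 'a'
iv → match
v → match
vi → no match
vii → no match — must end with 'a'
viii → no match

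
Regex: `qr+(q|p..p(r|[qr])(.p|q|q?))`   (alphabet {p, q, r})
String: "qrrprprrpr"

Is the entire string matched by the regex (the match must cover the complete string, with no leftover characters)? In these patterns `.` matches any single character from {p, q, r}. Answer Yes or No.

No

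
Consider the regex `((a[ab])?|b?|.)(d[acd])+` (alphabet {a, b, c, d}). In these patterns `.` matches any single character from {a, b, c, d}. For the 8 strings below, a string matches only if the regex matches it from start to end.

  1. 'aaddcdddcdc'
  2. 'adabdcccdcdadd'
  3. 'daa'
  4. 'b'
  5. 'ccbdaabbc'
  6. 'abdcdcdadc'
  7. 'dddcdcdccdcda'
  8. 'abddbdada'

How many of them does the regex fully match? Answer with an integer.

1 → no match
2 → no match
3 → no match
4 → no match
5 → no match
6 → match
7 → no match
8 → no match
Total matched: 1

1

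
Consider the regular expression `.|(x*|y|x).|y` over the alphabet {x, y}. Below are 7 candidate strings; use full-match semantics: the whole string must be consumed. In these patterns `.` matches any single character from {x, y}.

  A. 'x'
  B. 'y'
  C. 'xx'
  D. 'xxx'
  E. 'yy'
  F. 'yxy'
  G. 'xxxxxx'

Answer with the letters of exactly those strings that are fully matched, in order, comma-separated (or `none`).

A, B, C, D, E, G

A → match
B → match
C → match
D → match
E → match
F → no match
G → match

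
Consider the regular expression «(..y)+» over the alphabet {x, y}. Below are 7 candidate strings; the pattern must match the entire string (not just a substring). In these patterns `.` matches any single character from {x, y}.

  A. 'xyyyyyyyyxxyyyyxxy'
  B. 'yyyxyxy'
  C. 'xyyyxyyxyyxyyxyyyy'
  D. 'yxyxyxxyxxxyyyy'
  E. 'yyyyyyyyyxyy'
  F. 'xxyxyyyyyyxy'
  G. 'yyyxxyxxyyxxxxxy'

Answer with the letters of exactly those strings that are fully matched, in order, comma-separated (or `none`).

A → match
B. 'yyyxyxy' → no match
C → match
D → no match
E. 'yyyyyyyyyxyy' → match
F. 'xxyxyyyyyyxy' → match
G → no match

A, C, E, F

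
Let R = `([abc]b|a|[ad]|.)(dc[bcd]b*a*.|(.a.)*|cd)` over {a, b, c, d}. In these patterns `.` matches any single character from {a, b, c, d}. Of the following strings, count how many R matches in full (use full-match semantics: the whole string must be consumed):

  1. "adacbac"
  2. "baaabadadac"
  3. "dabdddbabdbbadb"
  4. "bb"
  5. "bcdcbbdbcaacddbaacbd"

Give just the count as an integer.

2

1 → match
2 → no match
3 → no match
4 → match
5 → no match
Total matched: 2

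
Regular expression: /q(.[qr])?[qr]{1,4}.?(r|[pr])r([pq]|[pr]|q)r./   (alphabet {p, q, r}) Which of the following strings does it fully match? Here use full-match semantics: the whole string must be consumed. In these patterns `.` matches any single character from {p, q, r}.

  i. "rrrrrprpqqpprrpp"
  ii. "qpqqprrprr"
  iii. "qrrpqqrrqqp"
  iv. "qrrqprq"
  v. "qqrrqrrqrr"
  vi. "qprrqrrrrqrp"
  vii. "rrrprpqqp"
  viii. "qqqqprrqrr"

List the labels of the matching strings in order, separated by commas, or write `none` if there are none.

ii, v, vi, viii

i → no match — must start with "q"
ii. "qpqqprrprr" → match
iii. "qrrpqqrrqqp" → no match
iv. "qrrqprq" → no match
v. "qqrrqrrqrr" → match
vi. "qprrqrrrrqrp" → match
vii. "rrrprpqqp" → no match — must start with "q"
viii. "qqqqprrqrr" → match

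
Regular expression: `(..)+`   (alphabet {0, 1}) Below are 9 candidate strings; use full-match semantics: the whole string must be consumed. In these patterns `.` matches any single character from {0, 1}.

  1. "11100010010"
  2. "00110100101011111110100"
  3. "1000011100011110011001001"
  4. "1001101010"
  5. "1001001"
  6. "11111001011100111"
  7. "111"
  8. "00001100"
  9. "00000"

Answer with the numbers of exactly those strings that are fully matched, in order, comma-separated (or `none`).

4, 8

1 → no match
2 → no match
3 → no match
4 → match
5 → no match
6 → no match
7 → no match
8 → match
9 → no match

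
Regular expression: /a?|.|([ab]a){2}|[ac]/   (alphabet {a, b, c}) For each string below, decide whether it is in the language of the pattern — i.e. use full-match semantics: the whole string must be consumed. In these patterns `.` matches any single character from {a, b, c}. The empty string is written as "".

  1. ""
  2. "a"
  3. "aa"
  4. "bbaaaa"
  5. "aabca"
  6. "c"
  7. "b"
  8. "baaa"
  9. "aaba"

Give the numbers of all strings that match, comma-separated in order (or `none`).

1, 2, 6, 7, 8, 9

1 → match
2 → match
3 → no match
4 → no match
5 → no match
6 → match
7 → match
8 → match
9 → match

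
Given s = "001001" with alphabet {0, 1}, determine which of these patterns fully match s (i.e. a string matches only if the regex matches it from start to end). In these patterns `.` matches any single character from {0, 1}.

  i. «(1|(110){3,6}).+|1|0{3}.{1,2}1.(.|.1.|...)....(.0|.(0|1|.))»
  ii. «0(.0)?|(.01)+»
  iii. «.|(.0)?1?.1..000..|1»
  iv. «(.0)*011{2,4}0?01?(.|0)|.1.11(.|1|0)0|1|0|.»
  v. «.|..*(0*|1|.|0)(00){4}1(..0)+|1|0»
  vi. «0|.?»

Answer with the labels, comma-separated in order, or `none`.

ii

i → no match
ii → match
iii → no match
iv → no match
v → no match
vi → no match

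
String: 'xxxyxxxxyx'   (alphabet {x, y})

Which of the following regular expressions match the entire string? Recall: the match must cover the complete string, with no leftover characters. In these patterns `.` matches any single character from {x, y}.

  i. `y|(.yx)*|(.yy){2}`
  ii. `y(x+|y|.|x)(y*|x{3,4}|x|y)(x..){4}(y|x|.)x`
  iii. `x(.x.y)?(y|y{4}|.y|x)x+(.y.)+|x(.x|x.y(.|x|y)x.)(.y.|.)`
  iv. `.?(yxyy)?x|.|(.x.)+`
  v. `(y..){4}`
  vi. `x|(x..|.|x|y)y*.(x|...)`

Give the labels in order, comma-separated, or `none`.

i → no match
ii → no match — must start with 'y'
iii → match
iv → no match
v → no match — must start with 'y'
vi → no match

iii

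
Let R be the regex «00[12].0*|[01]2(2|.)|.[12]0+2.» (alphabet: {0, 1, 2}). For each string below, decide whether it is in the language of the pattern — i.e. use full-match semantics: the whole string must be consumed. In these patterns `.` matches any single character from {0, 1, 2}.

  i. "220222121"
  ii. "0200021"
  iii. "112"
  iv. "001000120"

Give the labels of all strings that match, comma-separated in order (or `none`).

i. "220222121" → no match
ii. "0200021" → match
iii. "112" → no match
iv. "001000120" → no match

ii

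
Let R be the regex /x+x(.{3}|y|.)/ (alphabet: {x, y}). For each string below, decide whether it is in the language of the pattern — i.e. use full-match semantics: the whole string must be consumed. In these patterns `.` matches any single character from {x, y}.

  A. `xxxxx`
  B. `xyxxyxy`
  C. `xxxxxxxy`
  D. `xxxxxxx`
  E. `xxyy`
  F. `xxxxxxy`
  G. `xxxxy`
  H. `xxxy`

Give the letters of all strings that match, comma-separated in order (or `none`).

A → match
B → no match
C → match
D → match
E → no match
F → match
G → match
H → match

A, C, D, F, G, H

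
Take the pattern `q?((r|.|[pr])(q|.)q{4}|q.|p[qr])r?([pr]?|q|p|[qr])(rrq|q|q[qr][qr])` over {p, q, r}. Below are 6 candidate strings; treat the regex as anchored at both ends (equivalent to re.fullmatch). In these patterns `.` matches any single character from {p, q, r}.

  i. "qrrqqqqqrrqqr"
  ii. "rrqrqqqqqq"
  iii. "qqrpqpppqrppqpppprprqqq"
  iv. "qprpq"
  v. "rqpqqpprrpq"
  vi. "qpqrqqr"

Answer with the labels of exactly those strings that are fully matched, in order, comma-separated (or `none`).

i → no match
ii → no match
iii → no match
iv → match
v → no match
vi → match

iv, vi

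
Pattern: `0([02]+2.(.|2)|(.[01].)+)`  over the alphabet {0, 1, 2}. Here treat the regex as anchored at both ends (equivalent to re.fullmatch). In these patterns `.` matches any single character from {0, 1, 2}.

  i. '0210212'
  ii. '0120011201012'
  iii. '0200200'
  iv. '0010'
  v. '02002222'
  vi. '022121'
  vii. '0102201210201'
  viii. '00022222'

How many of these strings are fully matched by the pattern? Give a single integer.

6

i. '0210212' → match
ii → no match
iii. '0200200' → match
iv. '0010' → match
v. '02002222' → match
vi. '022121' → no match
vii → match
viii. '00022222' → match
Total matched: 6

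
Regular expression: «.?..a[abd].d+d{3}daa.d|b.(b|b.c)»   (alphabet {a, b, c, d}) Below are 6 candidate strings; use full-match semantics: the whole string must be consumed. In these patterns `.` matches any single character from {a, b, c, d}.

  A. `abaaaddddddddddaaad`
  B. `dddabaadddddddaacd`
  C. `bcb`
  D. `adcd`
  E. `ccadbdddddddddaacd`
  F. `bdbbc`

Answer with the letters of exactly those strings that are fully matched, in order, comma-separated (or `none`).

A, C, E, F

A → match
B → no match
C → match
D → no match
E → match
F → match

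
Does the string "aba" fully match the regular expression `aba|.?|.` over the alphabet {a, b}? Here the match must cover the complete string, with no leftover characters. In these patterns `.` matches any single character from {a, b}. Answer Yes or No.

Yes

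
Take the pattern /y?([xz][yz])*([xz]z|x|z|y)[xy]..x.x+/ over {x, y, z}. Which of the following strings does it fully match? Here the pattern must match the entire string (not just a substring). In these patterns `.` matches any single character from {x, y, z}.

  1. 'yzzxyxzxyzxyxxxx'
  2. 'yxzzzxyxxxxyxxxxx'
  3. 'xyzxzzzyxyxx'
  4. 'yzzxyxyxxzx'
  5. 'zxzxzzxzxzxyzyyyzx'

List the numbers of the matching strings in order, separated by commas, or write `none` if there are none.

1

1 → match
2 → no match
3 → no match
4 → no match
5 → no match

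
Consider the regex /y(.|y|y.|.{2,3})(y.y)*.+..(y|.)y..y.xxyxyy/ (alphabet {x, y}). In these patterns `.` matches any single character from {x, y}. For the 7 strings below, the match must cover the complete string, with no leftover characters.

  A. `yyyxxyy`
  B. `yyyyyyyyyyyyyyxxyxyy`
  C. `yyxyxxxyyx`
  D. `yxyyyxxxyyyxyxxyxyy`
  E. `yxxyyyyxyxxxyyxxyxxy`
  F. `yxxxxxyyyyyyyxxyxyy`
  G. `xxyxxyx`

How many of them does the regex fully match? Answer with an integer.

A → no match — must end with `xxyxyy`
B → match
C → no match — must end with `xxyxyy`
D → no match
E → no match — must end with `xxyxyy`
F → match
G → no match — must start with `y`
Total matched: 2

2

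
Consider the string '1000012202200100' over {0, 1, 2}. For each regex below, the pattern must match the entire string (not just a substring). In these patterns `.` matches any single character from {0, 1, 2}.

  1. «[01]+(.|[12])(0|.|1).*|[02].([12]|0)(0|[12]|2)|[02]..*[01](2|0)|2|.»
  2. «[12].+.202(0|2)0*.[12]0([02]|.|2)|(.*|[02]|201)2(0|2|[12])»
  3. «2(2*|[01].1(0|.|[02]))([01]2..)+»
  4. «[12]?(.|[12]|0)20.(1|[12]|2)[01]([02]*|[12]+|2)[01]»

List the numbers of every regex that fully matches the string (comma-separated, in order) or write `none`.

1, 2

1 → match
2 → match
3 → no match — must start with '2'
4 → no match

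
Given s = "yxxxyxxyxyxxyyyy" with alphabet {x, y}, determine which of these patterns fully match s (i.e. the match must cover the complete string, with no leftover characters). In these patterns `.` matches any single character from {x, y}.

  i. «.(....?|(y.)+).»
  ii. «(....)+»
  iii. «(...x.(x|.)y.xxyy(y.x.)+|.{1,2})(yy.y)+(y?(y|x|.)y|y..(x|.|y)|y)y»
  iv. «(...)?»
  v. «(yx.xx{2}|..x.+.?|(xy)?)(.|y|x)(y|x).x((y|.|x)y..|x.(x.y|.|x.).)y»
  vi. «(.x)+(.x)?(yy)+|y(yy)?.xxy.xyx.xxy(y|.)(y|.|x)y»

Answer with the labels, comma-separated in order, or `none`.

ii, v, vi

i → no match
ii → match
iii → no match
iv → no match
v → match
vi → match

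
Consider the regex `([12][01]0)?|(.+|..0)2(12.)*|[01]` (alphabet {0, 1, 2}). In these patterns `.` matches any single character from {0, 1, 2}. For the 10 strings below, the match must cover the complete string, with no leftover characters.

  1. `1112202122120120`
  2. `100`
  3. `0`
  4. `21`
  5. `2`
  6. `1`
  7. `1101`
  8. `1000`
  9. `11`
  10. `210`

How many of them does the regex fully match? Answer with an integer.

1 → match
2 → match
3 → match
4 → no match
5 → no match
6 → match
7 → no match
8 → no match
9 → no match
10 → match
Total matched: 5

5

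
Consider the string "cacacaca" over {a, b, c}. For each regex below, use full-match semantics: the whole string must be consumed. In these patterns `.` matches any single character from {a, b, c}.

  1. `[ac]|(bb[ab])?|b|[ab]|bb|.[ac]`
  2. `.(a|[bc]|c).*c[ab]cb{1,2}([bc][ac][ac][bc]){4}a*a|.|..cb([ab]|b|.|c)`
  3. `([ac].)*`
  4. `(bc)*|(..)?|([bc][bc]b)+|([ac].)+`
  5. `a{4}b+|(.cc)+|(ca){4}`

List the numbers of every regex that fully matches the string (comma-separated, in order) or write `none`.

3, 4, 5

1 → no match
2 → no match
3 → match
4 → match
5 → match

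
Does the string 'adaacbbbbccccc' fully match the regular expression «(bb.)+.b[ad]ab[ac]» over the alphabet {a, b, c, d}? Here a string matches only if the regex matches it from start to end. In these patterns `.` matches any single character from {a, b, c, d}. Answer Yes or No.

Every match must start with 'bb', but 'adaacbbbbccccc' does not.

No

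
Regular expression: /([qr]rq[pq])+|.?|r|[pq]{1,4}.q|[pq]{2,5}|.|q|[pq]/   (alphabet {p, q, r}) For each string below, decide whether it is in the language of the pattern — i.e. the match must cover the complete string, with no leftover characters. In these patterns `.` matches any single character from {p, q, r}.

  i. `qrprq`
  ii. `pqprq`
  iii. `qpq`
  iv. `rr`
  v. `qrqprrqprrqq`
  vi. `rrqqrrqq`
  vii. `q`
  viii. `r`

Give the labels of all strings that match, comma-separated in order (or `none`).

ii, iii, v, vi, vii, viii

i → no match
ii → match
iii → match
iv → no match
v → match
vi → match
vii → match
viii → match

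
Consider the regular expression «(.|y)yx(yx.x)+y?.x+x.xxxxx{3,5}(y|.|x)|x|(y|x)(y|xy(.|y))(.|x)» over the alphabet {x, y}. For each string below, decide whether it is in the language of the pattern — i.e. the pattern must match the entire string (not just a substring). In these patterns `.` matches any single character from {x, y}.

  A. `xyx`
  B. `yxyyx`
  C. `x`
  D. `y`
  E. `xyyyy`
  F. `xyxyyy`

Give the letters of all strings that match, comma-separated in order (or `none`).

A. `xyx` → match
B. `yxyyx` → match
C. `x` → match
D. `y` → no match
E. `xyyyy` → no match
F. `xyxyyy` → no match

A, B, C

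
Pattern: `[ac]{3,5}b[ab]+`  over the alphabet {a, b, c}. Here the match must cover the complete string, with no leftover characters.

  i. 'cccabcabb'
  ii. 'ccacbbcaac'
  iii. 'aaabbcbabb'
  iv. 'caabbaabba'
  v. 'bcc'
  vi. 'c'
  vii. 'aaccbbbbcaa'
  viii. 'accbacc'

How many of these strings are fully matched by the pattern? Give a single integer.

i → no match
ii → no match
iii → no match
iv → match
v → no match
vi → no match
vii → no match
viii → no match
Total matched: 1

1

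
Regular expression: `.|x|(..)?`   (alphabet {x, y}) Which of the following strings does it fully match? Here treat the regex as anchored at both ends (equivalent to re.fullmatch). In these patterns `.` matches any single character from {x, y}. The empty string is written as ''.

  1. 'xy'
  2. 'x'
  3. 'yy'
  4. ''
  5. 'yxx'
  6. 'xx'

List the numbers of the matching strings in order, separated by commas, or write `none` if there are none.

1, 2, 3, 4, 6

1. 'xy' → match
2. 'x' → match
3. 'yy' → match
4. '' → match
5. 'yxx' → no match
6. 'xx' → match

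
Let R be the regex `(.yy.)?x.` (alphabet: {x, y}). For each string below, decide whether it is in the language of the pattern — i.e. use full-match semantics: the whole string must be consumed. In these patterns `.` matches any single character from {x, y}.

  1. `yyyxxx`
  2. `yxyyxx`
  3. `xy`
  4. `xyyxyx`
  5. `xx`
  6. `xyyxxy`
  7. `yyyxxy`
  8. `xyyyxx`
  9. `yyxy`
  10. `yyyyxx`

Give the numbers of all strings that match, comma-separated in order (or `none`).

1 → match
2 → no match
3 → match
4 → no match
5 → match
6 → match
7 → match
8 → match
9 → no match
10 → match

1, 3, 5, 6, 7, 8, 10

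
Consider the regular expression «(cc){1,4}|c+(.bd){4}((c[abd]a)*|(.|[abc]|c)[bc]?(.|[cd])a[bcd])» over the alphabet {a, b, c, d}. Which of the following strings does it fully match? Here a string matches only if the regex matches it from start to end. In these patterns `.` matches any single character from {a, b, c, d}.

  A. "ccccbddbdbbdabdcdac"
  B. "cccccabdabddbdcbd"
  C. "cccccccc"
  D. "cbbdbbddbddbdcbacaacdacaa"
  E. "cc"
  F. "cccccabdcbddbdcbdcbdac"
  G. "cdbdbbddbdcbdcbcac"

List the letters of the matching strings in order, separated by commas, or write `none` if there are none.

A, B, C, D, E, F, G

A → match
B → match
C. "cccccccc" → match
D → match
E. "cc" → match
F → match
G → match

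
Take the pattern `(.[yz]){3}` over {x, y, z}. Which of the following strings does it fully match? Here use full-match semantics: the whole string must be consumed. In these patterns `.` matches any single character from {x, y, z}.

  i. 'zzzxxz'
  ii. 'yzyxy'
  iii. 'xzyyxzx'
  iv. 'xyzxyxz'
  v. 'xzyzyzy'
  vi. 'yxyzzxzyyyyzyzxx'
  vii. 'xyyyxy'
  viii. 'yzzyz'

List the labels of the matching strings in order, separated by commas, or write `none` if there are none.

i. 'zzzxxz' → no match
ii. 'yzyxy' → no match
iii. 'xzyyxzx' → no match
iv. 'xyzxyxz' → no match
v. 'xzyzyzy' → no match
vi → no match
vii. 'xyyyxy' → match
viii. 'yzzyz' → no match

vii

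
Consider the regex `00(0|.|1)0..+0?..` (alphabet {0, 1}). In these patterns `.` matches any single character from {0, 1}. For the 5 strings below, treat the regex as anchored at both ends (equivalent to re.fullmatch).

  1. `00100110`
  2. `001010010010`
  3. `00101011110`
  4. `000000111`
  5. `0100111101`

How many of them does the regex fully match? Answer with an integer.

4

1. `00100110` → match
2. `001010010010` → match
3. `00101011110` → match
4. `000000111` → match
5. `0100111101` → no match — must start with `00`
Total matched: 4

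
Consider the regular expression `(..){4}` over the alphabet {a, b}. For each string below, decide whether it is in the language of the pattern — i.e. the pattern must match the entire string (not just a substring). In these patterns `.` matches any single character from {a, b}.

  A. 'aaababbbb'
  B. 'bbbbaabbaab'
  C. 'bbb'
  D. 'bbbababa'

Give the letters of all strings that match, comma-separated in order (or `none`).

D

A → no match
B → no match
C → no match
D → match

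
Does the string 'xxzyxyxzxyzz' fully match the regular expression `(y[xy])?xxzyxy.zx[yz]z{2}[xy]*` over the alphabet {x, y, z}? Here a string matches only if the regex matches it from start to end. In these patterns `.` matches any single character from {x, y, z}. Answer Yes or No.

Yes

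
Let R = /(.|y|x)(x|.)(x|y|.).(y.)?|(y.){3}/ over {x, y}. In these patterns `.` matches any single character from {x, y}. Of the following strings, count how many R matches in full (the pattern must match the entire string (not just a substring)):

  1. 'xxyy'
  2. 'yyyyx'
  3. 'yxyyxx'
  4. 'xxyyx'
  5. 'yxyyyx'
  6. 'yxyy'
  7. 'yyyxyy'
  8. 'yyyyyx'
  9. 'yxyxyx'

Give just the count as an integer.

6

1 → match
2 → no match
3 → no match
4 → no match
5 → match
6 → match
7 → match
8 → match
9 → match
Total matched: 6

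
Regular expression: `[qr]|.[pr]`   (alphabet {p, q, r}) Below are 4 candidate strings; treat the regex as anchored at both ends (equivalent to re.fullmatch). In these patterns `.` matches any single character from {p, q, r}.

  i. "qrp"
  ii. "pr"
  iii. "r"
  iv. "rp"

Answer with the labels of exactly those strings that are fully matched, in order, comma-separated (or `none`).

i → no match
ii → match
iii → match
iv → match

ii, iii, iv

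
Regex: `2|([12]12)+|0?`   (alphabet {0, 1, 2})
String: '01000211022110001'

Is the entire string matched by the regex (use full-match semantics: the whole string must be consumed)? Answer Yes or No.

No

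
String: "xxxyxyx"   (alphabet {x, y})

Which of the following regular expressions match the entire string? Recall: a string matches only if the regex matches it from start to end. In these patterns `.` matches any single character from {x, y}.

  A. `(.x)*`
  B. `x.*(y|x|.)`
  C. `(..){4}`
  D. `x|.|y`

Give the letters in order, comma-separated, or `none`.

B

A → no match
B → match
C → no match
D → no match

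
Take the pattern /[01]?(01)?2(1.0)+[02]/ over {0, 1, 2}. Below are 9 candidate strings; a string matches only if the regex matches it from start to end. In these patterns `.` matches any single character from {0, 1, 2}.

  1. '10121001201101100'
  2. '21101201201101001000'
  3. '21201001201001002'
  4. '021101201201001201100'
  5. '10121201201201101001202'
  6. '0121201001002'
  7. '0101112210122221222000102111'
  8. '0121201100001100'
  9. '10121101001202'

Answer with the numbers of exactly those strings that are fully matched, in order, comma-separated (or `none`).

1, 2, 3, 4, 5, 6, 9

1 → match
2 → match
3 → match
4 → match
5 → match
6 → match
7 → no match
8 → no match
9 → match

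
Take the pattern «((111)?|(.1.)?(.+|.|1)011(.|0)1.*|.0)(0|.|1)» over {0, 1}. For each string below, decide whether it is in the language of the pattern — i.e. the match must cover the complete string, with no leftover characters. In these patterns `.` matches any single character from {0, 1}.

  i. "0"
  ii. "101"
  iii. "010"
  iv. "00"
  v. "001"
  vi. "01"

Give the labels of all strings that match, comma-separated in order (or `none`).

i → match
ii → match
iii → no match
iv → no match
v → match
vi → no match

i, ii, v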